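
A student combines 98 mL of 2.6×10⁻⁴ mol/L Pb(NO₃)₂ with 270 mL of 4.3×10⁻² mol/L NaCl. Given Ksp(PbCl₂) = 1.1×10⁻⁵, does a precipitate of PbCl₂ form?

No

The combined volume is 368 mL.
[Pb²⁺] = (2.6×10⁻⁴)(98)/368 = 6.9×10⁻⁵ mol/L
[Cl⁻] = (4.3×10⁻²)(270)/368 = 3.2×10⁻² mol/L
Q = [Pb²⁺][Cl⁻]^2 = 6.9×10⁻⁸
Q < Ksp (6.9×10⁻⁸ vs 1.1×10⁻⁵); the solution remains unsaturated and no precipitate forms.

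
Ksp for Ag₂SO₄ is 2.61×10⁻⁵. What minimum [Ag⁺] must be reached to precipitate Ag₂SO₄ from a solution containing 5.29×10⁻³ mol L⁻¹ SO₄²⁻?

Precipitation of each salt begins when its ion product equals Ksp.
Ag₂SO₄(s) ⇌ 2 Ag⁺(aq) + SO₄²⁻(aq)
Ksp = [Ag⁺]^2[SO₄²⁻] = [Ag⁺]^2(5.29×10⁻³)
[Ag⁺]^2 = 2.61×10⁻⁵ / (5.29×10⁻³) = 4.93×10⁻³
[Ag⁺] = 7.02×10⁻² mol L⁻¹

7.02×10⁻² M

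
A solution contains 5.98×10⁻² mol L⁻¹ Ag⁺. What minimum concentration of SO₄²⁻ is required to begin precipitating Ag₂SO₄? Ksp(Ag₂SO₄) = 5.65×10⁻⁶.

A salt starts to precipitate once the ion product Q reaches its Ksp.
Ag₂SO₄(s) ⇌ 2 Ag⁺(aq) + SO₄²⁻(aq)
Ksp = [Ag⁺]^2[SO₄²⁻] = [SO₄²⁻](5.98×10⁻²)^2
[SO₄²⁻] = 5.65×10⁻⁶ / (5.98×10⁻²)^2 = 1.58×10⁻³
[SO₄²⁻] = 1.58×10⁻³ mol L⁻¹

1.58×10⁻³ M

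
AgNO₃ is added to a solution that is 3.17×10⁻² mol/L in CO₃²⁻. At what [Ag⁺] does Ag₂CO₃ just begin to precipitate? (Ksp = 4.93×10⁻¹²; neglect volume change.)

Each salt precipitates once Q = Ksp for that salt.
Ag₂CO₃(s) ⇌ 2 Ag⁺(aq) + CO₃²⁻(aq)
Ksp = [Ag⁺]^2[CO₃²⁻] = [Ag⁺]^2(3.17×10⁻²)
[Ag⁺]^2 = 4.93×10⁻¹² / (3.17×10⁻²) = 1.56×10⁻¹⁰
[Ag⁺] = 1.25×10⁻⁵ mol/L

1.25×10⁻⁵ M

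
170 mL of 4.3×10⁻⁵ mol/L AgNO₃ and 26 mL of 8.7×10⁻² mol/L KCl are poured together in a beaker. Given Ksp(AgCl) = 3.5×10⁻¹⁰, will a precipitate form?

Yes

The combined volume is 196 mL.
[Ag⁺] = (4.3×10⁻⁵)(170)/196 = 3.7×10⁻⁵ mol/L
[Cl⁻] = (8.7×10⁻²)(26)/196 = 1.2×10⁻² mol/L
Q = [Ag⁺][Cl⁻] = 4.3×10⁻⁷
Because Q > Ksp (4.3×10⁻⁷ vs 3.5×10⁻¹⁰), a precipitate of AgCl forms.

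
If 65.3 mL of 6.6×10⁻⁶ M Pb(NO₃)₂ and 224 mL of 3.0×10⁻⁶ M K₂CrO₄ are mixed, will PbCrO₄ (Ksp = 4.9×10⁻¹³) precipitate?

Yes

The combined volume is 289.3 mL.
[Pb²⁺] = (6.6×10⁻⁶)(65.3)/289.3 = 1.5×10⁻⁶ M
[CrO₄²⁻] = (3.0×10⁻⁶)(224)/289.3 = 2.3×10⁻⁶ M
Q = [Pb²⁺][CrO₄²⁻] = 3.5×10⁻¹²
Because Q > Ksp (3.5×10⁻¹² vs 4.9×10⁻¹³), a precipitate of PbCrO₄ forms.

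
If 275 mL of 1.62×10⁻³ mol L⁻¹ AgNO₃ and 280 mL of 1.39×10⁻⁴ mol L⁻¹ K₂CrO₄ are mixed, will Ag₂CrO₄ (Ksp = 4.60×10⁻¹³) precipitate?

Yes

After mixing, V = 275 mL + 280 mL = 555 mL.
[Ag⁺] = (1.62×10⁻³)(275)/555 = 8.03×10⁻⁴ mol L⁻¹
[CrO₄²⁻] = (1.39×10⁻⁴)(280)/555 = 7.01×10⁻⁵ mol L⁻¹
Q = [Ag⁺]^2[CrO₄²⁻] = 4.52×10⁻¹¹
Q = 4.52×10⁻¹¹ > Ksp = 4.60×10⁻¹³, so the solution is supersaturated and Ag₂CrO₄ precipitates.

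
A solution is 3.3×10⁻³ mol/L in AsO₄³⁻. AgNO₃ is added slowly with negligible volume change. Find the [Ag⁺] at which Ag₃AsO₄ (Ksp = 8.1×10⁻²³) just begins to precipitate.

Precipitation begins when Q = Ksp.
Ag₃AsO₄(s) ⇌ 3 Ag⁺(aq) + AsO₄³⁻(aq)
Ksp = [Ag⁺]^3[AsO₄³⁻] = [Ag⁺]^3(3.3×10⁻³)
[Ag⁺]^3 = 8.1×10⁻²³ / (3.3×10⁻³) = 2.5×10⁻²⁰
[Ag⁺] = 2.9×10⁻⁷ mol/L

2.9×10⁻⁷ M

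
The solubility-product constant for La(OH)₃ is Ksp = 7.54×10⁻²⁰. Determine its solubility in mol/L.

7.27×10⁻⁶ M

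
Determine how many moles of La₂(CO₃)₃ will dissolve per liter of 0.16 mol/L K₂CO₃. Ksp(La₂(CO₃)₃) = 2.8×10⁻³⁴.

La₂(CO₃)₃(s) ⇌ 2 La³⁺(aq) + 3 CO₃²⁻(aq)
CO₃²⁻ is already present at 0.16 mol/L. If s mol/L of La₂(CO₃)₃ dissolves, [La³⁺] = 2s while [CO₃²⁻] ≈ 0.16 mol/L.
Ksp = [La³⁺]^2[CO₃²⁻]^3 = (2s)^2(0.16)^3
(2s)^2 = 2.8×10⁻³⁴ / (0.16)^3 = 6.8×10⁻³²
s = 1.3×10⁻¹⁶ mol/L

1.3×10⁻¹⁶ M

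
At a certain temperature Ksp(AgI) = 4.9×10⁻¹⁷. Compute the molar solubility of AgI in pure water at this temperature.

AgI(s) ⇌ Ag⁺(aq) + I⁻(aq)
Call the molar solubility s, so that [Ag⁺] = s and [I⁻] = s.
Ksp = [Ag⁺][I⁻] = s · s = s^2
s^2 = 4.9×10⁻¹⁷
Taking the 2nd root, s = 7.0×10⁻⁹ mol/L.

7.0×10⁻⁹ M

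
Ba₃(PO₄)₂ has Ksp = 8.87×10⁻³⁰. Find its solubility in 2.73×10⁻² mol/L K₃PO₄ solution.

7.61×10⁻¹⁰ M

Ba₃(PO₄)₂(s) ⇌ 3 Ba²⁺(aq) + 2 PO₄³⁻(aq)
With PO₄³⁻ already at 2.73×10⁻² mol/L and s small, take [PO₄³⁻] ≈ 2.73×10⁻² mol/L and [Ba²⁺] = 3s.
Ksp = [Ba²⁺]^3[PO₄³⁻]^2 = (3s)^3(2.73×10⁻²)^2
(3s)^3 = 8.87×10⁻³⁰ / (2.73×10⁻²)^2 = 1.19×10⁻²⁶
s = 7.61×10⁻¹⁰ mol/L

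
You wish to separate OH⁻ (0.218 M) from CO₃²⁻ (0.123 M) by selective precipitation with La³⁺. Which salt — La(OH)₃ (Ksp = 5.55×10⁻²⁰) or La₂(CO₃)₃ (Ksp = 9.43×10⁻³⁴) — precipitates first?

La(OH)₃

A salt starts to precipitate once the ion product Q reaches its Ksp.
For La(OH)₃: [La³⁺] = (Ksp/[OH⁻]^3) = 5.36×10⁻¹⁸ M
For La₂(CO₃)₃: [La³⁺] = (Ksp/[CO₃²⁻]^3)^(1/2) = 7.12×10⁻¹⁶ M
La(OH)₃ requires the lower [La³⁺], so it precipitates first.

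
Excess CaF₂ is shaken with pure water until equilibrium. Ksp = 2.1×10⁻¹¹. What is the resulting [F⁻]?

CaF₂(s) ⇌ Ca²⁺(aq) + 2 F⁻(aq)
For each mole of CaF₂ that dissolves per liter, [Ca²⁺] = s and [F⁻] = 2s; let s denote this solubility.
Ksp = [Ca²⁺][F⁻]^2 = s · (2s)^2 = 4s^3 = 2.1×10⁻¹¹
s = 1.7×10⁻⁴ mol L⁻¹
[F⁻] = 2s = 3.5×10⁻⁴ mol L⁻¹

3.5×10⁻⁴ M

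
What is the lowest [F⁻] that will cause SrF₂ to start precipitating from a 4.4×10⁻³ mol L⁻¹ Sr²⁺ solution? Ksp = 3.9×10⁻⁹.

A salt starts to precipitate once the ion product Q reaches its Ksp.
SrF₂(s) ⇌ Sr²⁺(aq) + 2 F⁻(aq)
Ksp = [Sr²⁺][F⁻]^2 = [F⁻]^2(4.4×10⁻³)
[F⁻]^2 = 3.9×10⁻⁹ / (4.4×10⁻³) = 8.9×10⁻⁷
[F⁻] = 9.4×10⁻⁴ mol L⁻¹

9.4×10⁻⁴ M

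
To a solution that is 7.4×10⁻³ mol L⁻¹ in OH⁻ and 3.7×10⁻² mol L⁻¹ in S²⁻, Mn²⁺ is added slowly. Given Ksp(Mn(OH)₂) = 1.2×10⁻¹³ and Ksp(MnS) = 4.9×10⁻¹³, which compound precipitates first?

A salt starts to precipitate once the ion product Q reaches its Ksp.
For Mn(OH)₂: [Mn²⁺] = (Ksp/[OH⁻]^2) = 2.2×10⁻⁹ mol L⁻¹
For MnS: [Mn²⁺] = (Ksp/[S²⁻]) = 1.3×10⁻¹¹ mol L⁻¹
Since MnS needs less Mn²⁺ to reach saturation, it precipitates first.

MnS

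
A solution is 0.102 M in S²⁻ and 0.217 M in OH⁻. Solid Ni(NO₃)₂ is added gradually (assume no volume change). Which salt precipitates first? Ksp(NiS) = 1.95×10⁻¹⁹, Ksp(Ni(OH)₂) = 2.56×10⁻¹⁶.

NiS

A salt starts to precipitate once the ion product Q reaches its Ksp.
For NiS: [Ni²⁺] = (Ksp/[S²⁻]) = 1.91×10⁻¹⁸ M
For Ni(OH)₂: [Ni²⁺] = (Ksp/[OH⁻]^2) = 5.44×10⁻¹⁵ M
The smaller threshold [Ni²⁺] is reached first, so NiS precipitates first.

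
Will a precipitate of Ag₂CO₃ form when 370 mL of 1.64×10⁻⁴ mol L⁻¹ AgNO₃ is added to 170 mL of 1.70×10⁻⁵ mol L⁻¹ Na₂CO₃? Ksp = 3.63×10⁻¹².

No

The combined volume is 540 mL.
[Ag⁺] = (1.64×10⁻⁴)(370)/540 = 1.12×10⁻⁴ mol L⁻¹
[CO₃²⁻] = (1.70×10⁻⁵)(170)/540 = 5.35×10⁻⁶ mol L⁻¹
Q = [Ag⁺]^2[CO₃²⁻] = 6.76×10⁻¹⁴
Since Q (6.76×10⁻¹⁴) is less than Ksp (3.63×10⁻¹²), no Ag₂CO₃ precipitates.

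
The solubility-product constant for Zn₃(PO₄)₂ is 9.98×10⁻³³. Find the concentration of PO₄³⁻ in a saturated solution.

Zn₃(PO₄)₂(s) ⇌ 3 Zn²⁺(aq) + 2 PO₄³⁻(aq)
For each mole of Zn₃(PO₄)₂ that dissolves per liter, [Zn²⁺] = 3s and [PO₄³⁻] = 2s; let s denote this solubility.
Ksp = [Zn²⁺]^3[PO₄³⁻]^2 = (3s)^3 · (2s)^2 = 108s^5 = 9.98×10⁻³³
s = 1.56×10⁻⁷ M
[PO₄³⁻] = 2s = 3.12×10⁻⁷ M

3.12×10⁻⁷ M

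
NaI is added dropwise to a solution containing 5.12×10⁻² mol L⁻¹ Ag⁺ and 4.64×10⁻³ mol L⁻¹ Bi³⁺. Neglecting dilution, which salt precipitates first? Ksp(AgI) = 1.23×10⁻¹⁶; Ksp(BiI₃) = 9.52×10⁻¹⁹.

AgI

Each salt precipitates once Q = Ksp for that salt.
For AgI: [I⁻] = (Ksp/[Ag⁺]) = 2.40×10⁻¹⁵ mol L⁻¹
For BiI₃: [I⁻] = (Ksp/[Bi³⁺])^(1/3) = 5.90×10⁻⁶ mol L⁻¹
The smaller threshold [I⁻] is reached first, so AgI precipitates first.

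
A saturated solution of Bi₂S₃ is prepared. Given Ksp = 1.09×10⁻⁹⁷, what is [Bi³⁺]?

3.18×10⁻²⁰ M

Bi₂S₃(s) ⇌ 2 Bi³⁺(aq) + 3 S²⁻(aq)
Let s be the molar solubility. Then [Bi³⁺] = 2s and [S²⁻] = 3s.
Ksp = [Bi³⁺]^2[S²⁻]^3 = (2s)^2 · (3s)^3 = 108s^5 = 1.09×10⁻⁹⁷
s = 1.59×10⁻²⁰ M
[Bi³⁺] = 2s = 3.18×10⁻²⁰ M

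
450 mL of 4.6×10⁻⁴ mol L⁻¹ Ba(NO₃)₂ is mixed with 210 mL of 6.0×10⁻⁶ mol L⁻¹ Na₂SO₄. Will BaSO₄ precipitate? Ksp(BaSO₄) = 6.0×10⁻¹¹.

After mixing, V = 450 mL + 210 mL = 660 mL.
[Ba²⁺] = (4.6×10⁻⁴)(450)/660 = 3.1×10⁻⁴ mol L⁻¹
[SO₄²⁻] = (6.0×10⁻⁶)(210)/660 = 1.9×10⁻⁶ mol L⁻¹
Q = [Ba²⁺][SO₄²⁻] = 6.0×10⁻¹⁰
Because Q > Ksp (6.0×10⁻¹⁰ vs 6.0×10⁻¹¹), a precipitate of BaSO₄ forms.

Yes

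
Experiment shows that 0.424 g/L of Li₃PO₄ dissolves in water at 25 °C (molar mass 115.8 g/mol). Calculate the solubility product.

s = (0.424 g L⁻¹)/(115.8 g mol⁻¹) = 3.6615×10⁻³ M
Li₃PO₄(s) ⇌ 3 Li⁺(aq) + PO₄³⁻(aq)
Let s be the molar solubility. Then [Li⁺] = 3s and [PO₄³⁻] = s.
Ksp = [Li⁺]^3[PO₄³⁻] = (3s)^3 · s = 27s^4
Ksp = 27 × (3.6615×10⁻³)^4 = 4.85×10⁻⁹

Ksp = 4.85×10⁻⁹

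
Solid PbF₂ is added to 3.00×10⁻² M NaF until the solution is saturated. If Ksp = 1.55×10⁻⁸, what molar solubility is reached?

1.72×10⁻⁵ M

PbF₂(s) ⇌ Pb²⁺(aq) + 2 F⁻(aq)
The solution already contains F⁻ at 3.00×10⁻² M. Let s be the molar solubility of PbF₂.
[F⁻] ≈ 3.00×10⁻² M (common ion dominates); [Pb²⁺] = s.
Ksp = [Pb²⁺][F⁻]^2 = s(3.00×10⁻²)^2
s = 1.55×10⁻⁸ / (3.00×10⁻²)^2 = 1.72×10⁻⁵
s = 1.72×10⁻⁵ M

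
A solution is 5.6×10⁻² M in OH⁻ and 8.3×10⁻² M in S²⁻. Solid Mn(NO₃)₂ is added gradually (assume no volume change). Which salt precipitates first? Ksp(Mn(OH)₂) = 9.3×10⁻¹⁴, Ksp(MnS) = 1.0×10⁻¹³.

MnS

Precipitation of each salt begins when its ion product equals Ksp.
For Mn(OH)₂: [Mn²⁺] = (Ksp/[OH⁻]^2) = 3.0×10⁻¹¹ M
For MnS: [Mn²⁺] = (Ksp/[S²⁻]) = 1.2×10⁻¹² M
The smaller threshold [Mn²⁺] is reached first, so MnS precipitates first.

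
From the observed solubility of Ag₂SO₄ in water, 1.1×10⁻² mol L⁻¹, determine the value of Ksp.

Ag₂SO₄(s) ⇌ 2 Ag⁺(aq) + SO₄²⁻(aq)
For each mole of Ag₂SO₄ that dissolves per liter, [Ag⁺] = 2s and [SO₄²⁻] = s; let s denote this solubility.
Ksp = [Ag⁺]^2[SO₄²⁻] = (2s)^2 · s = 4s^3
Ksp = 4 × (1.1×10⁻²)^3 = 5.3×10⁻⁶

Ksp = 5.3×10⁻⁶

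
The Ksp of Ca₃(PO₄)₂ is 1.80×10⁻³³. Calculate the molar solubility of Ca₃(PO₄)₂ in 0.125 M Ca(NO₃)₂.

Ca₃(PO₄)₂(s) ⇌ 3 Ca²⁺(aq) + 2 PO₄³⁻(aq)
Ca²⁺ is already present at 0.125 M. If s mol/L of Ca₃(PO₄)₂ dissolves, [PO₄³⁻] = 2s while [Ca²⁺] ≈ 0.125 M.
Ksp = [Ca²⁺]^3[PO₄³⁻]^2 = (0.125)^3(2s)^2
(2s)^2 = 1.80×10⁻³³ / (0.125)^3 = 9.22×10⁻³¹
s = 4.80×10⁻¹⁶ M

4.80×10⁻¹⁶ M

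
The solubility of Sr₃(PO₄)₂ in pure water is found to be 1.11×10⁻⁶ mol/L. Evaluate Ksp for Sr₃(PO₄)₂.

Sr₃(PO₄)₂(s) ⇌ 3 Sr²⁺(aq) + 2 PO₄³⁻(aq)
For each mole of Sr₃(PO₄)₂ that dissolves per liter, [Sr²⁺] = 3s and [PO₄³⁻] = 2s; let s denote this solubility.
Ksp = [Sr²⁺]^3[PO₄³⁻]^2 = (3s)^3 · (2s)^2 = 108s^5
Ksp = 108 × (1.11×10⁻⁶)^5 = 1.82×10⁻²⁸

Ksp = 1.82×10⁻²⁸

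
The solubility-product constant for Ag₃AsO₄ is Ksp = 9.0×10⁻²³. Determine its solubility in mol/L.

1.4×10⁻⁶ M

Ag₃AsO₄(s) ⇌ 3 Ag⁺(aq) + AsO₄³⁻(aq)
Let s be the molar solubility. Then [Ag⁺] = 3s and [AsO₄³⁻] = s.
Ksp = [Ag⁺]^3[AsO₄³⁻] = (3s)^3 · s = 27s^4
27s^4 = 9.0×10⁻²³  ⇒  s^4 = 3.3×10⁻²⁴
Taking the 4th root, s = 1.4×10⁻⁶ M.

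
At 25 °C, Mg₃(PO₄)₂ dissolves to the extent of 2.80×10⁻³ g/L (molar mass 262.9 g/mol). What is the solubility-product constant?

Molar solubility s = (2.80×10⁻³ g/L) / (262.9 g/mol) = 1.0650×10⁻⁵ mol/L
Mg₃(PO₄)₂(s) ⇌ 3 Mg²⁺(aq) + 2 PO₄³⁻(aq)
For each mole of Mg₃(PO₄)₂ that dissolves per liter, [Mg²⁺] = 3s and [PO₄³⁻] = 2s; let s denote this solubility.
Ksp = [Mg²⁺]^3[PO₄³⁻]^2 = (3s)^3 · (2s)^2 = 108s^5
Ksp = 108 × (1.0650×10⁻⁵)^5 = 1.48×10⁻²³

Ksp = 1.48×10⁻²³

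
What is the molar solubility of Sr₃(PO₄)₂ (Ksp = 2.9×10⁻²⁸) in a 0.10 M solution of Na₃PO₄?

Sr₃(PO₄)₂(s) ⇌ 3 Sr²⁺(aq) + 2 PO₄³⁻(aq)
PO₄³⁻ is already present at 0.10 M. If s mol/L of Sr₃(PO₄)₂ dissolves, [Sr²⁺] = 3s while [PO₄³⁻] ≈ 0.10 M.
Ksp = [Sr²⁺]^3[PO₄³⁻]^2 = (3s)^3(0.10)^2
(3s)^3 = 2.9×10⁻²⁸ / (0.10)^2 = 2.9×10⁻²⁶
s = 1.0×10⁻⁹ M

1.0×10⁻⁹ M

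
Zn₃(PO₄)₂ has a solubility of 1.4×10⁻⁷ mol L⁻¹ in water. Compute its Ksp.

Zn₃(PO₄)₂(s) ⇌ 3 Zn²⁺(aq) + 2 PO₄³⁻(aq)
Let s be the molar solubility. Then [Zn²⁺] = 3s and [PO₄³⁻] = 2s.
Ksp = [Zn²⁺]^3[PO₄³⁻]^2 = (3s)^3 · (2s)^2 = 108s^5
Ksp = 108 × (1.4×10⁻⁷)^5 = 5.8×10⁻³³

Ksp = 5.8×10⁻³³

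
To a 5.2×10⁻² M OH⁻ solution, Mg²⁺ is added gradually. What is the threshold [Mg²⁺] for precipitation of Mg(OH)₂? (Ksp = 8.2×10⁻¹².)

3.0×10⁻⁹ M

Each salt precipitates once Q = Ksp for that salt.
Mg(OH)₂(s) ⇌ Mg²⁺(aq) + 2 OH⁻(aq)
Ksp = [Mg²⁺][OH⁻]^2 = [Mg²⁺](5.2×10⁻²)^2
[Mg²⁺] = 8.2×10⁻¹² / (5.2×10⁻²)^2 = 3.0×10⁻⁹
[Mg²⁺] = 3.0×10⁻⁹ M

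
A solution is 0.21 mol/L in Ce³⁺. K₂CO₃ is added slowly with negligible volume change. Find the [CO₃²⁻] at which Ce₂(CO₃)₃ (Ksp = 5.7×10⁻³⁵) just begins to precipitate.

Precipitation of each salt begins when its ion product equals Ksp.
Ce₂(CO₃)₃(s) ⇌ 2 Ce³⁺(aq) + 3 CO₃²⁻(aq)
Ksp = [Ce³⁺]^2[CO₃²⁻]^3 = [CO₃²⁻]^3(0.21)^2
[CO₃²⁻]^3 = 5.7×10⁻³⁵ / (0.21)^2 = 1.3×10⁻³³
[CO₃²⁻] = 1.1×10⁻¹¹ mol/L

1.1×10⁻¹¹ M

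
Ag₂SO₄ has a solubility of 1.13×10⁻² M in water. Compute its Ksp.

Ag₂SO₄(s) ⇌ 2 Ag⁺(aq) + SO₄²⁻(aq)
For each mole of Ag₂SO₄ that dissolves per liter, [Ag⁺] = 2s and [SO₄²⁻] = s; let s denote this solubility.
Ksp = [Ag⁺]^2[SO₄²⁻] = (2s)^2 · s = 4s^3
Ksp = 4 × (1.13×10⁻²)^3 = 5.77×10⁻⁶

Ksp = 5.77×10⁻⁶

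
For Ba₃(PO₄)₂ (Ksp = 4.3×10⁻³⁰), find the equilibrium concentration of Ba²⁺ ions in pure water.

1.6×10⁻⁶ M

Ba₃(PO₄)₂(s) ⇌ 3 Ba²⁺(aq) + 2 PO₄³⁻(aq)
If s mol/L of Ba₃(PO₄)₂ dissolves, [Ba²⁺] = 3s and [PO₄³⁻] = 2s.
Ksp = [Ba²⁺]^3[PO₄³⁻]^2 = (3s)^3 · (2s)^2 = 108s^5 = 4.3×10⁻³⁰
s = 5.2×10⁻⁷ M
[Ba²⁺] = 3s = 1.6×10⁻⁶ M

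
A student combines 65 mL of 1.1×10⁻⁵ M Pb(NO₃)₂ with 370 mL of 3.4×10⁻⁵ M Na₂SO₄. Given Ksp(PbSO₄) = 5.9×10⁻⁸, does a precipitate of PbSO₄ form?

No

Total volume after mixing = 65 + 370 = 435 mL.
[Pb²⁺] = (1.1×10⁻⁵)(65)/435 = 1.6×10⁻⁶ M
[SO₄²⁻] = (3.4×10⁻⁵)(370)/435 = 2.9×10⁻⁵ M
Q = [Pb²⁺][SO₄²⁻] = 4.8×10⁻¹¹
Q < Ksp (4.8×10⁻¹¹ vs 5.9×10⁻⁸); the solution remains unsaturated and no precipitate forms.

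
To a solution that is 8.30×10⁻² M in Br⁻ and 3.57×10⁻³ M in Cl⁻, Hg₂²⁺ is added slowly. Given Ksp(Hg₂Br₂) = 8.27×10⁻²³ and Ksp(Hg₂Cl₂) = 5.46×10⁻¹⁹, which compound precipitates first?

A salt starts to precipitate once the ion product Q reaches its Ksp.
For Hg₂Br₂: [Hg₂²⁺] = (Ksp/[Br⁻]^2) = 1.20×10⁻²⁰ M
For Hg₂Cl₂: [Hg₂²⁺] = (Ksp/[Cl⁻]^2) = 4.28×10⁻¹⁴ M
The smaller threshold [Hg₂²⁺] is reached first, so Hg₂Br₂ precipitates first.

Hg₂Br₂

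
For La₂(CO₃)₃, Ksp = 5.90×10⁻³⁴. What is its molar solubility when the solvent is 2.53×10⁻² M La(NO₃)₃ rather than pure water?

3.24×10⁻¹¹ M

La₂(CO₃)₃(s) ⇌ 2 La³⁺(aq) + 3 CO₃²⁻(aq)
Let s be the solubility of La₂(CO₃)₃ here. The common ion gives [La³⁺] ≈ 2.53×10⁻² M, and [CO₃²⁻] = 3s.
Ksp = [La³⁺]^2[CO₃²⁻]^3 = (2.53×10⁻²)^2(3s)^3
(3s)^3 = 5.90×10⁻³⁴ / (2.53×10⁻²)^2 = 9.22×10⁻³¹
s = 3.24×10⁻¹¹ M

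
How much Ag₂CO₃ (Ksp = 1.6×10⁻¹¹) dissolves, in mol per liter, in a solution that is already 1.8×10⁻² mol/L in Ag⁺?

4.9×10⁻⁸ M

Ag₂CO₃(s) ⇌ 2 Ag⁺(aq) + CO₃²⁻(aq)
With Ag⁺ already at 1.8×10⁻² mol/L and s small, take [Ag⁺] ≈ 1.8×10⁻² mol/L and [CO₃²⁻] = s.
Ksp = [Ag⁺]^2[CO₃²⁻] = (1.8×10⁻²)^2s
s = 1.6×10⁻¹¹ / (1.8×10⁻²)^2 = 4.9×10⁻⁸
s = 4.9×10⁻⁸ mol/L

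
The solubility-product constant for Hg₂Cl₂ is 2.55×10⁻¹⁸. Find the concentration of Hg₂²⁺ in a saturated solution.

Hg₂Cl₂(s) ⇌ Hg₂²⁺(aq) + 2 Cl⁻(aq)
With molar solubility s: [Hg₂²⁺] = s, [Cl⁻] = 2s.
Ksp = [Hg₂²⁺][Cl⁻]^2 = s · (2s)^2 = 4s^3 = 2.55×10⁻¹⁸
s = 8.61×10⁻⁷ mol/L
[Hg₂²⁺] = s = 8.61×10⁻⁷ mol/L

8.61×10⁻⁷ M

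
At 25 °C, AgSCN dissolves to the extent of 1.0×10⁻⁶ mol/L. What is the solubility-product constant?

Ksp = 1.0×10⁻¹²

AgSCN(s) ⇌ Ag⁺(aq) + SCN⁻(aq)
For each mole of AgSCN that dissolves per liter, [Ag⁺] = s and [SCN⁻] = s; let s denote this solubility.
Ksp = [Ag⁺][SCN⁻] = s · s = s^2
Ksp = (1.0×10⁻⁶)^2 = 1.0×10⁻¹²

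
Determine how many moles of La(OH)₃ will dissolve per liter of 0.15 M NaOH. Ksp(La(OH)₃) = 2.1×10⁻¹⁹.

La(OH)₃(s) ⇌ La³⁺(aq) + 3 OH⁻(aq)
OH⁻ is already present at 0.15 M. If s mol/L of La(OH)₃ dissolves, [La³⁺] = s while [OH⁻] ≈ 0.15 M.
Ksp = [La³⁺][OH⁻]^3 = s(0.15)^3
s = 2.1×10⁻¹⁹ / (0.15)^3 = 6.2×10⁻¹⁷
s = 6.2×10⁻¹⁷ M

6.2×10⁻¹⁷ M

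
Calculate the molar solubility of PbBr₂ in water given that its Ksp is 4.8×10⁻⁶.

PbBr₂(s) ⇌ Pb²⁺(aq) + 2 Br⁻(aq)
Let s be the molar solubility. Then [Pb²⁺] = s and [Br⁻] = 2s.
Ksp = [Pb²⁺][Br⁻]^2 = s · (2s)^2 = 4s^3
4s^3 = 4.8×10⁻⁶  ⇒  s^3 = 1.2×10⁻⁶
s = 1.1×10⁻² mol L⁻¹

1.1×10⁻² M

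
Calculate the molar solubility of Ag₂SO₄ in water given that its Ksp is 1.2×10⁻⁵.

Ag₂SO₄(s) ⇌ 2 Ag⁺(aq) + SO₄²⁻(aq)
With molar solubility s: [Ag⁺] = 2s, [SO₄²⁻] = s.
Ksp = [Ag⁺]^2[SO₄²⁻] = (2s)^2 · s = 4s^3
4s^3 = 1.2×10⁻⁵  ⇒  s^3 = 3.0×10⁻⁶
s = (3.0×10⁻⁶)^(1/3) = 1.4×10⁻² M

1.4×10⁻² M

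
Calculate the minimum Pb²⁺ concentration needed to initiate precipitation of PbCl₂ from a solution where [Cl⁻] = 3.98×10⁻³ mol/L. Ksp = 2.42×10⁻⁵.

Precipitation of each salt begins when its ion product equals Ksp.
PbCl₂(s) ⇌ Pb²⁺(aq) + 2 Cl⁻(aq)
Ksp = [Pb²⁺][Cl⁻]^2 = [Pb²⁺](3.98×10⁻³)^2
[Pb²⁺] = 2.42×10⁻⁵ / (3.98×10⁻³)^2 = 1.53
[Pb²⁺] = 1.53 mol/L

1.53 M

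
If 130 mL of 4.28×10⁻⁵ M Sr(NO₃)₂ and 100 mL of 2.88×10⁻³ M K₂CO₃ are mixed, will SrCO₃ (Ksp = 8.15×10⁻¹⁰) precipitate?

Yes

The combined volume is 230 mL.
[Sr²⁺] = (4.28×10⁻⁵)(130)/230 = 2.42×10⁻⁵ M
[CO₃²⁻] = (2.88×10⁻³)(100)/230 = 1.25×10⁻³ M
Q = [Sr²⁺][CO₃²⁻] = 3.03×10⁻⁸
Because Q > Ksp (3.03×10⁻⁸ vs 8.15×10⁻¹⁰), a precipitate of SrCO₃ forms.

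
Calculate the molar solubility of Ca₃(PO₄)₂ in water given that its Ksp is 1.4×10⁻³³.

1.1×10⁻⁷ M

Ca₃(PO₄)₂(s) ⇌ 3 Ca²⁺(aq) + 2 PO₄³⁻(aq)
Let s be the molar solubility. Then [Ca²⁺] = 3s and [PO₄³⁻] = 2s.
Ksp = [Ca²⁺]^3[PO₄³⁻]^2 = (3s)^3 · (2s)^2 = 108s^5
108s^5 = 1.4×10⁻³³  ⇒  s^5 = 1.3×10⁻³⁵
Taking the 5th root, s = 1.1×10⁻⁷ mol/L.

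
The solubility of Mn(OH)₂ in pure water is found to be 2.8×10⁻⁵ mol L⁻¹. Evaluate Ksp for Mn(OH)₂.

Ksp = 8.8×10⁻¹⁴

Mn(OH)₂(s) ⇌ Mn²⁺(aq) + 2 OH⁻(aq)
With molar solubility s: [Mn²⁺] = s, [OH⁻] = 2s.
Ksp = [Mn²⁺][OH⁻]^2 = s · (2s)^2 = 4s^3
Ksp = 4 × (2.8×10⁻⁵)^3 = 8.8×10⁻¹⁴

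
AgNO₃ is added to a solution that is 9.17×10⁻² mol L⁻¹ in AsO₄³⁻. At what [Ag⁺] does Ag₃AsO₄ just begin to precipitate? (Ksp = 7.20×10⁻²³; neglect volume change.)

9.23×10⁻⁸ M

A salt starts to precipitate once the ion product Q reaches its Ksp.
Ag₃AsO₄(s) ⇌ 3 Ag⁺(aq) + AsO₄³⁻(aq)
Ksp = [Ag⁺]^3[AsO₄³⁻] = [Ag⁺]^3(9.17×10⁻²)
[Ag⁺]^3 = 7.20×10⁻²³ / (9.17×10⁻²) = 7.85×10⁻²²
[Ag⁺] = 9.23×10⁻⁸ mol L⁻¹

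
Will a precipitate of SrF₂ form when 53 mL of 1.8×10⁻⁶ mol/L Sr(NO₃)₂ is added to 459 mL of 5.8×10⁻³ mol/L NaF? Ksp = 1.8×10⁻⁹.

No

Total volume after mixing = 53 + 459 = 512 mL.
[Sr²⁺] = (1.8×10⁻⁶)(53)/512 = 1.9×10⁻⁷ mol/L
[F⁻] = (5.8×10⁻³)(459)/512 = 5.2×10⁻³ mol/L
Q = [Sr²⁺][F⁻]^2 = 5.0×10⁻¹²
Q = 5.0×10⁻¹² < Ksp = 1.8×10⁻⁹, so the solution is unsaturated and no precipitate forms.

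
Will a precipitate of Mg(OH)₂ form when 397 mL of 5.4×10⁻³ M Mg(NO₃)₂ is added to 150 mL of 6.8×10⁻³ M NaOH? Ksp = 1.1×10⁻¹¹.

The combined volume is 547 mL.
[Mg²⁺] = (5.4×10⁻³)(397)/547 = 3.9×10⁻³ M
[OH⁻] = (6.8×10⁻³)(150)/547 = 1.9×10⁻³ M
Q = [Mg²⁺][OH⁻]^2 = 1.4×10⁻⁸
Because Q > Ksp (1.4×10⁻⁸ vs 1.1×10⁻¹¹), a precipitate of Mg(OH)₂ forms.

Yes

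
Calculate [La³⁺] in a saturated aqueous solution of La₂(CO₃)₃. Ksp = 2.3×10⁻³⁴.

La₂(CO₃)₃(s) ⇌ 2 La³⁺(aq) + 3 CO₃²⁻(aq)
For each mole of La₂(CO₃)₃ that dissolves per liter, [La³⁺] = 2s and [CO₃²⁻] = 3s; let s denote this solubility.
Ksp = [La³⁺]^2[CO₃²⁻]^3 = (2s)^2 · (3s)^3 = 108s^5 = 2.3×10⁻³⁴
s = 7.3×10⁻⁸ mol L⁻¹
[La³⁺] = 2s = 1.5×10⁻⁷ mol L⁻¹

1.5×10⁻⁷ M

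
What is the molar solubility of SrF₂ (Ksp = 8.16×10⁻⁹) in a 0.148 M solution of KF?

3.73×10⁻⁷ M

SrF₂(s) ⇌ Sr²⁺(aq) + 2 F⁻(aq)
With F⁻ already at 0.148 M and s small, take [F⁻] ≈ 0.148 M and [Sr²⁺] = s.
Ksp = [Sr²⁺][F⁻]^2 = s(0.148)^2
s = 8.16×10⁻⁹ / (0.148)^2 = 3.73×10⁻⁷
s = 3.73×10⁻⁷ M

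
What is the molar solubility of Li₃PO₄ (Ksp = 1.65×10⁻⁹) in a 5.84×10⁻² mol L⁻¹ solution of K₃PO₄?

1.02×10⁻³ M

Li₃PO₄(s) ⇌ 3 Li⁺(aq) + PO₄³⁻(aq)
PO₄³⁻ is already present at 5.84×10⁻² mol L⁻¹. If s mol/L of Li₃PO₄ dissolves, [Li⁺] = 3s while [PO₄³⁻] ≈ 5.84×10⁻² mol L⁻¹.
Ksp = [Li⁺]^3[PO₄³⁻] = (3s)^3(5.84×10⁻²)
(3s)^3 = 1.65×10⁻⁹ / (5.84×10⁻²) = 2.83×10⁻⁸
s = 1.02×10⁻³ mol L⁻¹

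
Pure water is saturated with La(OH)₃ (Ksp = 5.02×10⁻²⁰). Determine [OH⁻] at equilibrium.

1.97×10⁻⁵ M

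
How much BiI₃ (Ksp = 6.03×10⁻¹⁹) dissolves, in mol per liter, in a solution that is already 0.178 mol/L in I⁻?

BiI₃(s) ⇌ Bi³⁺(aq) + 3 I⁻(aq)
I⁻ is already present at 0.178 mol/L. If s mol/L of BiI₃ dissolves, [Bi³⁺] = s while [I⁻] ≈ 0.178 mol/L.
Ksp = [Bi³⁺][I⁻]^3 = s(0.178)^3
s = 6.03×10⁻¹⁹ / (0.178)^3 = 1.07×10⁻¹⁶
s = 1.07×10⁻¹⁶ mol/L

1.07×10⁻¹⁶ M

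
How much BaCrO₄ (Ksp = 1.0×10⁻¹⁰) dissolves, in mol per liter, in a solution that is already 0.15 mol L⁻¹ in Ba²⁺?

BaCrO₄(s) ⇌ Ba²⁺(aq) + CrO₄²⁻(aq)
The solution already contains Ba²⁺ at 0.15 mol L⁻¹. Let s be the molar solubility of BaCrO₄.
[Ba²⁺] ≈ 0.15 mol L⁻¹ (common ion dominates); [CrO₄²⁻] = s.
Ksp = [Ba²⁺][CrO₄²⁻] = (0.15)s
s = 1.0×10⁻¹⁰ / (0.15) = 6.7×10⁻¹⁰
s = 6.7×10⁻¹⁰ mol L⁻¹

6.7×10⁻¹⁰ M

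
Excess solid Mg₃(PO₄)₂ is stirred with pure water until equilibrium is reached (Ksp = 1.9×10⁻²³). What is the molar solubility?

1.1×10⁻⁵ M

Mg₃(PO₄)₂(s) ⇌ 3 Mg²⁺(aq) + 2 PO₄³⁻(aq)
For each mole of Mg₃(PO₄)₂ that dissolves per liter, [Mg²⁺] = 3s and [PO₄³⁻] = 2s; let s denote this solubility.
Ksp = [Mg²⁺]^3[PO₄³⁻]^2 = (3s)^3 · (2s)^2 = 108s^5
108s^5 = 1.9×10⁻²³  ⇒  s^5 = 1.8×10⁻²⁵
s = (1.8×10⁻²⁵)^(1/5) = 1.1×10⁻⁵ mol L⁻¹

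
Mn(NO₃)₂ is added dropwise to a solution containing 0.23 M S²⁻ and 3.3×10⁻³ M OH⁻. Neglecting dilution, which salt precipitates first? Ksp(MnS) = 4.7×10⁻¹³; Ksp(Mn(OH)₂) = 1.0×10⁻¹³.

MnS

Precipitation of each salt begins when its ion product equals Ksp.
For MnS: [Mn²⁺] = (Ksp/[S²⁻]) = 2.0×10⁻¹² M
For Mn(OH)₂: [Mn²⁺] = (Ksp/[OH⁻]^2) = 9.2×10⁻⁹ M
Since MnS needs less Mn²⁺ to reach saturation, it precipitates first.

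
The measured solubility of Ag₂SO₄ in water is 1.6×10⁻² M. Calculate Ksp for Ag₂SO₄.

Ag₂SO₄(s) ⇌ 2 Ag⁺(aq) + SO₄²⁻(aq)
For each mole of Ag₂SO₄ that dissolves per liter, [Ag⁺] = 2s and [SO₄²⁻] = s; let s denote this solubility.
Ksp = [Ag⁺]^2[SO₄²⁻] = (2s)^2 · s = 4s^3
Ksp = 4 × (1.6×10⁻²)^3 = 1.6×10⁻⁵

Ksp = 1.6×10⁻⁵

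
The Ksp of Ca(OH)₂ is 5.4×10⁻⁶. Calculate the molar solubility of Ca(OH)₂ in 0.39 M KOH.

Ca(OH)₂(s) ⇌ Ca²⁺(aq) + 2 OH⁻(aq)
The solution already contains OH⁻ at 0.39 M. Let s be the molar solubility of Ca(OH)₂.
[OH⁻] ≈ 0.39 M (common ion dominates); [Ca²⁺] = s.
Ksp = [Ca²⁺][OH⁻]^2 = s(0.39)^2
s = 5.4×10⁻⁶ / (0.39)^2 = 3.6×10⁻⁵
s = 3.6×10⁻⁵ M

3.6×10⁻⁵ M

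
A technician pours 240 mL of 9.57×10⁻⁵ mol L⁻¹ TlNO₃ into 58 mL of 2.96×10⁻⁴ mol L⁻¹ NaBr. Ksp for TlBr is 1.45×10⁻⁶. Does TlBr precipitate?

The combined volume is 298 mL.
[Tl⁺] = (9.57×10⁻⁵)(240)/298 = 7.71×10⁻⁵ mol L⁻¹
[Br⁻] = (2.96×10⁻⁴)(58)/298 = 5.76×10⁻⁵ mol L⁻¹
Q = [Tl⁺][Br⁻] = 4.44×10⁻⁹
Q < Ksp (4.44×10⁻⁹ vs 1.45×10⁻⁶); the solution remains unsaturated and no precipitate forms.

No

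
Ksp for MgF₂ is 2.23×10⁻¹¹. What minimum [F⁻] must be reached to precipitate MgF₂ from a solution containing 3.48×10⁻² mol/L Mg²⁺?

2.53×10⁻⁵ M

Precipitation of each salt begins when its ion product equals Ksp.
MgF₂(s) ⇌ Mg²⁺(aq) + 2 F⁻(aq)
Ksp = [Mg²⁺][F⁻]^2 = [F⁻]^2(3.48×10⁻²)
[F⁻]^2 = 2.23×10⁻¹¹ / (3.48×10⁻²) = 6.41×10⁻¹⁰
[F⁻] = 2.53×10⁻⁵ mol/L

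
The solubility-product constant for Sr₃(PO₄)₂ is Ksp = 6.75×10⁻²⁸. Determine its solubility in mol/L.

1.44×10⁻⁶ M

Sr₃(PO₄)₂(s) ⇌ 3 Sr²⁺(aq) + 2 PO₄³⁻(aq)
Call the molar solubility s, so that [Sr²⁺] = 3s and [PO₄³⁻] = 2s.
Ksp = [Sr²⁺]^3[PO₄³⁻]^2 = (3s)^3 · (2s)^2 = 108s^5
108s^5 = 6.75×10⁻²⁸  ⇒  s^5 = 6.25×10⁻³⁰
Taking the 5th root, s = 1.44×10⁻⁶ M.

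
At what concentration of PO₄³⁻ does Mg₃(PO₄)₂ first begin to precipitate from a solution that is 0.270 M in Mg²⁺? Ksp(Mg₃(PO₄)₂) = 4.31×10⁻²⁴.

1.48×10⁻¹¹ M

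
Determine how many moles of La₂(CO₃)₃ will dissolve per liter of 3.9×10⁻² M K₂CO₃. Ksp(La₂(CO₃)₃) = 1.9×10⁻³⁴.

8.9×10⁻¹⁶ M

La₂(CO₃)₃(s) ⇌ 2 La³⁺(aq) + 3 CO₃²⁻(aq)
CO₃²⁻ is already present at 3.9×10⁻² M. If s mol/L of La₂(CO₃)₃ dissolves, [La³⁺] = 2s while [CO₃²⁻] ≈ 3.9×10⁻² M.
Ksp = [La³⁺]^2[CO₃²⁻]^3 = (2s)^2(3.9×10⁻²)^3
(2s)^2 = 1.9×10⁻³⁴ / (3.9×10⁻²)^3 = 3.2×10⁻³⁰
s = 8.9×10⁻¹⁶ M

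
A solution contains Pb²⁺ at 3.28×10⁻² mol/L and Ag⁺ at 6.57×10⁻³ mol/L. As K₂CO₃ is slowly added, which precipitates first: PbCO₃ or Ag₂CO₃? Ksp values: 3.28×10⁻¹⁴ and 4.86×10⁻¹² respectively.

PbCO₃

Precipitation begins when Q = Ksp.
For PbCO₃: [CO₃²⁻] = (Ksp/[Pb²⁺]) = 1.00×10⁻¹² mol/L
For Ag₂CO₃: [CO₃²⁻] = (Ksp/[Ag⁺]^2) = 1.13×10⁻⁷ mol/L
PbCO₃ requires the lower [CO₃²⁻], so it precipitates first.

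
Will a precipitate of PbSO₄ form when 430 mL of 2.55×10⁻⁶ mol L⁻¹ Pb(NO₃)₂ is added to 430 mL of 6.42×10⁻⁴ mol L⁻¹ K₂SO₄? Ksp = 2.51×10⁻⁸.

After mixing, V = 430 mL + 430 mL = 860 mL.
[Pb²⁺] = (2.55×10⁻⁶)(430)/860 = 1.28×10⁻⁶ mol L⁻¹
[SO₄²⁻] = (6.42×10⁻⁴)(430)/860 = 3.21×10⁻⁴ mol L⁻¹
Q = [Pb²⁺][SO₄²⁻] = 4.09×10⁻¹⁰
Q = 4.09×10⁻¹⁰ < Ksp = 2.51×10⁻⁸, so the solution is unsaturated and no precipitate forms.

No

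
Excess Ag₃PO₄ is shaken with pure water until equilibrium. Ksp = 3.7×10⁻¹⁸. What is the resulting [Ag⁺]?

Ag₃PO₄(s) ⇌ 3 Ag⁺(aq) + PO₄³⁻(aq)
With molar solubility s: [Ag⁺] = 3s, [PO₄³⁻] = s.
Ksp = [Ag⁺]^3[PO₄³⁻] = (3s)^3 · s = 27s^4 = 3.7×10⁻¹⁸
s = 1.9×10⁻⁵ mol L⁻¹
[Ag⁺] = 3s = 5.8×10⁻⁵ mol L⁻¹

5.8×10⁻⁵ M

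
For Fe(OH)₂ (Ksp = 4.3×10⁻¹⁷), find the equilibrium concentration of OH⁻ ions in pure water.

Fe(OH)₂(s) ⇌ Fe²⁺(aq) + 2 OH⁻(aq)
Let s be the molar solubility. Then [Fe²⁺] = s and [OH⁻] = 2s.
Ksp = [Fe²⁺][OH⁻]^2 = s · (2s)^2 = 4s^3 = 4.3×10⁻¹⁷
s = 2.2×10⁻⁶ mol L⁻¹
[OH⁻] = 2s = 4.4×10⁻⁶ mol L⁻¹

4.4×10⁻⁶ M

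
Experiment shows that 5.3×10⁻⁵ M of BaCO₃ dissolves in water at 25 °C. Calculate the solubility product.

BaCO₃(s) ⇌ Ba²⁺(aq) + CO₃²⁻(aq)
Let s be the molar solubility. Then [Ba²⁺] = s and [CO₃²⁻] = s.
Ksp = [Ba²⁺][CO₃²⁻] = s · s = s^2
Ksp = (5.3×10⁻⁵)^2 = 2.8×10⁻⁹

Ksp = 2.8×10⁻⁹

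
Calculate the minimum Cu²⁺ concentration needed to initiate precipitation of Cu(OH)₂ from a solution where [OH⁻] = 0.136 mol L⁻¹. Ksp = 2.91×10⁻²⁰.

1.57×10⁻¹⁸ M

The threshold for precipitation is Q = Ksp.
Cu(OH)₂(s) ⇌ Cu²⁺(aq) + 2 OH⁻(aq)
Ksp = [Cu²⁺][OH⁻]^2 = [Cu²⁺](0.136)^2
[Cu²⁺] = 2.91×10⁻²⁰ / (0.136)^2 = 1.57×10⁻¹⁸
[Cu²⁺] = 1.57×10⁻¹⁸ mol L⁻¹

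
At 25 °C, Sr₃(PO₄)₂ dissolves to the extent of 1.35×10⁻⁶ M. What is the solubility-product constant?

Ksp = 4.84×10⁻²⁸

Sr₃(PO₄)₂(s) ⇌ 3 Sr²⁺(aq) + 2 PO₄³⁻(aq)
Call the molar solubility s, so that [Sr²⁺] = 3s and [PO₄³⁻] = 2s.
Ksp = [Sr²⁺]^3[PO₄³⁻]^2 = (3s)^3 · (2s)^2 = 108s^5
Ksp = 108 × (1.35×10⁻⁶)^5 = 4.84×10⁻²⁸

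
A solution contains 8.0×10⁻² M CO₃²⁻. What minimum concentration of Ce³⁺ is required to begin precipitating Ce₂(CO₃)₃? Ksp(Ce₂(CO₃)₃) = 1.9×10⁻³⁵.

1.9×10⁻¹⁶ M

Precipitation begins when Q = Ksp.
Ce₂(CO₃)₃(s) ⇌ 2 Ce³⁺(aq) + 3 CO₃²⁻(aq)
Ksp = [Ce³⁺]^2[CO₃²⁻]^3 = [Ce³⁺]^2(8.0×10⁻²)^3
[Ce³⁺]^2 = 1.9×10⁻³⁵ / (8.0×10⁻²)^3 = 3.7×10⁻³²
[Ce³⁺] = 1.9×10⁻¹⁶ M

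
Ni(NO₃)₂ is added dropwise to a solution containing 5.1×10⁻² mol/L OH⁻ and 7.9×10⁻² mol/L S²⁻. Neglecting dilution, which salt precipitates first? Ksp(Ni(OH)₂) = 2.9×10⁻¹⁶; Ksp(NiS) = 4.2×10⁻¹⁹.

NiS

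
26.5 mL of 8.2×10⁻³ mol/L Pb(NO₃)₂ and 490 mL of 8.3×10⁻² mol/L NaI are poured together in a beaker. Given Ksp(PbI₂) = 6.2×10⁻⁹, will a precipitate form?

Yes

Total volume after mixing = 26.5 + 490 = 516.5 mL.
[Pb²⁺] = (8.2×10⁻³)(26.5)/516.5 = 4.2×10⁻⁴ mol/L
[I⁻] = (8.3×10⁻²)(490)/516.5 = 7.9×10⁻² mol/L
Q = [Pb²⁺][I⁻]^2 = 2.6×10⁻⁶
Because Q > Ksp (2.6×10⁻⁶ vs 6.2×10⁻⁹), a precipitate of PbI₂ forms.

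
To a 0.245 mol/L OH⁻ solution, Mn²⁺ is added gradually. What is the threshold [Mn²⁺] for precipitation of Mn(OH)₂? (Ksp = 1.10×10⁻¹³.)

The threshold for precipitation is Q = Ksp.
Mn(OH)₂(s) ⇌ Mn²⁺(aq) + 2 OH⁻(aq)
Ksp = [Mn²⁺][OH⁻]^2 = [Mn²⁺](0.245)^2
[Mn²⁺] = 1.10×10⁻¹³ / (0.245)^2 = 1.83×10⁻¹²
[Mn²⁺] = 1.83×10⁻¹² mol/L

1.83×10⁻¹² M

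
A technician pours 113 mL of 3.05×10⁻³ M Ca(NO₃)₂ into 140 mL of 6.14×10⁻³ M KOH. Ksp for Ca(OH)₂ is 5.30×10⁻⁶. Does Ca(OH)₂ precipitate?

Total volume after mixing = 113 + 140 = 253 mL.
[Ca²⁺] = (3.05×10⁻³)(113)/253 = 1.36×10⁻³ M
[OH⁻] = (6.14×10⁻³)(140)/253 = 3.40×10⁻³ M
Q = [Ca²⁺][OH⁻]^2 = 1.57×10⁻⁸
Q = 1.57×10⁻⁸ < Ksp = 5.30×10⁻⁶, so the solution is unsaturated and no precipitate forms.

No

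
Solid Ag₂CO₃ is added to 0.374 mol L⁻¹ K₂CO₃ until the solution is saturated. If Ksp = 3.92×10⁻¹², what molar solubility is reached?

Ag₂CO₃(s) ⇌ 2 Ag⁺(aq) + CO₃²⁻(aq)
Let s be the solubility of Ag₂CO₃ here. The common ion gives [CO₃²⁻] ≈ 0.374 mol L⁻¹, and [Ag⁺] = 2s.
Ksp = [Ag⁺]^2[CO₃²⁻] = (2s)^2(0.374)
(2s)^2 = 3.92×10⁻¹² / (0.374) = 1.05×10⁻¹¹
s = 1.62×10⁻⁶ mol L⁻¹

1.62×10⁻⁶ M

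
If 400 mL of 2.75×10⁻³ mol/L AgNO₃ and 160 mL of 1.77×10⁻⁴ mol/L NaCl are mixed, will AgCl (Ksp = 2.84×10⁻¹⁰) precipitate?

Total volume after mixing = 400 + 160 = 560 mL.
[Ag⁺] = (2.75×10⁻³)(400)/560 = 1.96×10⁻³ mol/L
[Cl⁻] = (1.77×10⁻⁴)(160)/560 = 5.06×10⁻⁵ mol/L
Q = [Ag⁺][Cl⁻] = 9.93×10⁻⁸
Because Q > Ksp (9.93×10⁻⁸ vs 2.84×10⁻¹⁰), a precipitate of AgCl forms.

Yes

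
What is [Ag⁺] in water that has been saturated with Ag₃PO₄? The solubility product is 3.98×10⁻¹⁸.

5.88×10⁻⁵ M

Ag₃PO₄(s) ⇌ 3 Ag⁺(aq) + PO₄³⁻(aq)
Call the molar solubility s, so that [Ag⁺] = 3s and [PO₄³⁻] = s.
Ksp = [Ag⁺]^3[PO₄³⁻] = (3s)^3 · s = 27s^4 = 3.98×10⁻¹⁸
s = 1.96×10⁻⁵ M
[Ag⁺] = 3s = 5.88×10⁻⁵ M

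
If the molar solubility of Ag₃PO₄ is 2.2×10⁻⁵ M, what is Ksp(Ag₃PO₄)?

Ag₃PO₄(s) ⇌ 3 Ag⁺(aq) + PO₄³⁻(aq)
Let s be the molar solubility. Then [Ag⁺] = 3s and [PO₄³⁻] = s.
Ksp = [Ag⁺]^3[PO₄³⁻] = (3s)^3 · s = 27s^4
Ksp = 27 × (2.2×10⁻⁵)^4 = 6.3×10⁻¹⁸

Ksp = 6.3×10⁻¹⁸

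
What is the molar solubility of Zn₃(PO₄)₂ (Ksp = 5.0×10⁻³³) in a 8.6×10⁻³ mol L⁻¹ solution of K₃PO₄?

1.4×10⁻¹⁰ M

Zn₃(PO₄)₂(s) ⇌ 3 Zn²⁺(aq) + 2 PO₄³⁻(aq)
With PO₄³⁻ already at 8.6×10⁻³ mol L⁻¹ and s small, take [PO₄³⁻] ≈ 8.6×10⁻³ mol L⁻¹ and [Zn²⁺] = 3s.
Ksp = [Zn²⁺]^3[PO₄³⁻]^2 = (3s)^3(8.6×10⁻³)^2
(3s)^3 = 5.0×10⁻³³ / (8.6×10⁻³)^2 = 6.8×10⁻²⁹
s = 1.4×10⁻¹⁰ mol L⁻¹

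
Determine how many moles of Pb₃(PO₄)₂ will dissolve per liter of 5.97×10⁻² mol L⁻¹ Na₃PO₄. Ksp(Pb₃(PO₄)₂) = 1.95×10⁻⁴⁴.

Pb₃(PO₄)₂(s) ⇌ 3 Pb²⁺(aq) + 2 PO₄³⁻(aq)
The solution already contains PO₄³⁻ at 5.97×10⁻² mol L⁻¹. Let s be the molar solubility of Pb₃(PO₄)₂.
[PO₄³⁻] ≈ 5.97×10⁻² mol L⁻¹ (common ion dominates); [Pb²⁺] = 3s.
Ksp = [Pb²⁺]^3[PO₄³⁻]^2 = (3s)^3(5.97×10⁻²)^2
(3s)^3 = 1.95×10⁻⁴⁴ / (5.97×10⁻²)^2 = 5.47×10⁻⁴²
s = 5.87×10⁻¹⁵ mol L⁻¹

5.87×10⁻¹⁵ M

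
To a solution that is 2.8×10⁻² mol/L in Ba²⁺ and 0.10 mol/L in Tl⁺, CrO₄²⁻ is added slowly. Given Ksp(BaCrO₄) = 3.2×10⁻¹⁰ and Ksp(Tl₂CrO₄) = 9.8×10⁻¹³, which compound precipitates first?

Tl₂CrO₄

Precipitation of each salt begins when its ion product equals Ksp.
For BaCrO₄: [CrO₄²⁻] = (Ksp/[Ba²⁺]) = 1.1×10⁻⁸ mol/L
For Tl₂CrO₄: [CrO₄²⁻] = (Ksp/[Tl⁺]^2) = 9.8×10⁻¹¹ mol/L
Tl₂CrO₄ requires the lower [CrO₄²⁻], so it precipitates first.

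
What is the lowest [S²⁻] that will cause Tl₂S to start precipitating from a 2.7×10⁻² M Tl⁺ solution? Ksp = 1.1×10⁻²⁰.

The threshold for precipitation is Q = Ksp.
Tl₂S(s) ⇌ 2 Tl⁺(aq) + S²⁻(aq)
Ksp = [Tl⁺]^2[S²⁻] = [S²⁻](2.7×10⁻²)^2
[S²⁻] = 1.1×10⁻²⁰ / (2.7×10⁻²)^2 = 1.5×10⁻¹⁷
[S²⁻] = 1.5×10⁻¹⁷ M

1.5×10⁻¹⁷ M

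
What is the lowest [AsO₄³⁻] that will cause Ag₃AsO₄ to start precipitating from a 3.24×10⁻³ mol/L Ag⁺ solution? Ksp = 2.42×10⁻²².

Precipitation of each salt begins when its ion product equals Ksp.
Ag₃AsO₄(s) ⇌ 3 Ag⁺(aq) + AsO₄³⁻(aq)
Ksp = [Ag⁺]^3[AsO₄³⁻] = [AsO₄³⁻](3.24×10⁻³)^3
[AsO₄³⁻] = 2.42×10⁻²² / (3.24×10⁻³)^3 = 7.12×10⁻¹⁵
[AsO₄³⁻] = 7.12×10⁻¹⁵ mol/L

7.12×10⁻¹⁵ M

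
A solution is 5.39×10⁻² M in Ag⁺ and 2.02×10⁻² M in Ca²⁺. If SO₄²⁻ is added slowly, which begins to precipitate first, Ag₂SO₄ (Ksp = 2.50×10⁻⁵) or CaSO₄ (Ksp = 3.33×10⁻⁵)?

CaSO₄

Each salt precipitates once Q = Ksp for that salt.
For Ag₂SO₄: [SO₄²⁻] = (Ksp/[Ag⁺]^2) = 8.61×10⁻³ M
For CaSO₄: [SO₄²⁻] = (Ksp/[Ca²⁺]) = 1.65×10⁻³ M
Since CaSO₄ needs less SO₄²⁻ to reach saturation, it precipitates first.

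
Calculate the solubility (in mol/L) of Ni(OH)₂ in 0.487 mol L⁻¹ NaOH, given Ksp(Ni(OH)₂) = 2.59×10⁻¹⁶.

1.09×10⁻¹⁵ M

Ni(OH)₂(s) ⇌ Ni²⁺(aq) + 2 OH⁻(aq)
Let s be the solubility of Ni(OH)₂ here. The common ion gives [OH⁻] ≈ 0.487 mol L⁻¹, and [Ni²⁺] = s.
Ksp = [Ni²⁺][OH⁻]^2 = s(0.487)^2
s = 2.59×10⁻¹⁶ / (0.487)^2 = 1.09×10⁻¹⁵
s = 1.09×10⁻¹⁵ mol L⁻¹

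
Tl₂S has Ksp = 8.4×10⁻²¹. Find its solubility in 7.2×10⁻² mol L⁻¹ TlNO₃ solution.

Tl₂S(s) ⇌ 2 Tl⁺(aq) + S²⁻(aq)
With Tl⁺ already at 7.2×10⁻² mol L⁻¹ and s small, take [Tl⁺] ≈ 7.2×10⁻² mol L⁻¹ and [S²⁻] = s.
Ksp = [Tl⁺]^2[S²⁻] = (7.2×10⁻²)^2s
s = 8.4×10⁻²¹ / (7.2×10⁻²)^2 = 1.6×10⁻¹⁸
s = 1.6×10⁻¹⁸ mol L⁻¹

1.6×10⁻¹⁸ M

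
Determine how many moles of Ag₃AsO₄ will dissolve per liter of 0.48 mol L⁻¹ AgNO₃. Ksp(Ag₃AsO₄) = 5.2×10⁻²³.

4.7×10⁻²² M

Ag₃AsO₄(s) ⇌ 3 Ag⁺(aq) + AsO₄³⁻(aq)
Ag⁺ is already present at 0.48 mol L⁻¹. If s mol/L of Ag₃AsO₄ dissolves, [AsO₄³⁻] = s while [Ag⁺] ≈ 0.48 mol L⁻¹.
Ksp = [Ag⁺]^3[AsO₄³⁻] = (0.48)^3s
s = 5.2×10⁻²³ / (0.48)^3 = 4.7×10⁻²²
s = 4.7×10⁻²² mol L⁻¹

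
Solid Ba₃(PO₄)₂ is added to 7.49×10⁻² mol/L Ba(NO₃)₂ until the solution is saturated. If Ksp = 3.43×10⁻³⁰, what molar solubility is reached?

Ba₃(PO₄)₂(s) ⇌ 3 Ba²⁺(aq) + 2 PO₄³⁻(aq)
Ba²⁺ is already present at 7.49×10⁻² mol/L. If s mol/L of Ba₃(PO₄)₂ dissolves, [PO₄³⁻] = 2s while [Ba²⁺] ≈ 7.49×10⁻² mol/L.
Ksp = [Ba²⁺]^3[PO₄³⁻]^2 = (7.49×10⁻²)^3(2s)^2
(2s)^2 = 3.43×10⁻³⁰ / (7.49×10⁻²)^3 = 8.16×10⁻²⁷
s = 4.52×10⁻¹⁴ mol/L

4.52×10⁻¹⁴ M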